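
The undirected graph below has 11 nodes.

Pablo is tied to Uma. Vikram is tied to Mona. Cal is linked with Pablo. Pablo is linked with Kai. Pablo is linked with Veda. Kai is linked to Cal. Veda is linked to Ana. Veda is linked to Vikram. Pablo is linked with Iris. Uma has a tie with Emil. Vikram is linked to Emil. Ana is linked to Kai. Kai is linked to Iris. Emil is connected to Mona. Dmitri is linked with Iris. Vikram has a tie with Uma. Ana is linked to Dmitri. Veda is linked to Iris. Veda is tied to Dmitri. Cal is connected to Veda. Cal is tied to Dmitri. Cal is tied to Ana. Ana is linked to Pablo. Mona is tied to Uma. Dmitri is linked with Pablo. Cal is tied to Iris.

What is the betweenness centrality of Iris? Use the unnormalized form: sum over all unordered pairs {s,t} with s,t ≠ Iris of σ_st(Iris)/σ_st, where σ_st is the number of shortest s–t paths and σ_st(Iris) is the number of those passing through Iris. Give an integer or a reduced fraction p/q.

7/10

Pairs whose geodesics pass through Iris — Vikram–Kai: 1/5; Veda–Kai: 1/4; Dmitri–Kai: 1/4.
All other pairs contribute 0.
Summing the contributions gives betweenness(Iris) = 7/10.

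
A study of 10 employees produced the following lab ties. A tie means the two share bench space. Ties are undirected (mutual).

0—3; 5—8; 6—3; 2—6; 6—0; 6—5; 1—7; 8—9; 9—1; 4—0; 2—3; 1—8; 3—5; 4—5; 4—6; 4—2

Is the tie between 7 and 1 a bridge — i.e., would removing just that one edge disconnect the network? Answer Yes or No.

Without the 7–1 edge there is no alternate route between 7 and 1, so the network disconnects. It is a bridge.

Yes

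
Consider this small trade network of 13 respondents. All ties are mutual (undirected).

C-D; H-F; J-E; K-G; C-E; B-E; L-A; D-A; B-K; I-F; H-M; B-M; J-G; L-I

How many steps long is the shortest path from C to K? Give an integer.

3

One shortest route is C – E – B – K, which uses 3 edges, and at distance 2 from C we only reach {A, B, J}, which does not include K. So d(C,K) = 3.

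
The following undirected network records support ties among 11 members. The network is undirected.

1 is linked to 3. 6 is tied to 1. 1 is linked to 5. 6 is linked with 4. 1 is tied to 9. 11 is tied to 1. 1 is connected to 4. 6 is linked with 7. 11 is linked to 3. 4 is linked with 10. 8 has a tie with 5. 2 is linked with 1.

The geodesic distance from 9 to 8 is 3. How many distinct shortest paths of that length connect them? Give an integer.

The shortest distance is 3, and the only length-3 path is 9–1–5–8. So there is exactly 1 shortest path.

1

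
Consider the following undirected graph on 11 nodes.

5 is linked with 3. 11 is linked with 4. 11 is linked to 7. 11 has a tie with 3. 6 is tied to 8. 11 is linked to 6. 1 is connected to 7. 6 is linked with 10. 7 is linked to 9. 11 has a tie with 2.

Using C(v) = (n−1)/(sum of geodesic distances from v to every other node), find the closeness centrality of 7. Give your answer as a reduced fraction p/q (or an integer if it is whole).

1/2

Distances from 7: 1:1, 2:2, 3:2, 4:2, 5:3, 6:2, 8:3, 9:1, 10:3, 11:1. Sum = 20.
n = 11, so closeness = 10/20 = 1/2.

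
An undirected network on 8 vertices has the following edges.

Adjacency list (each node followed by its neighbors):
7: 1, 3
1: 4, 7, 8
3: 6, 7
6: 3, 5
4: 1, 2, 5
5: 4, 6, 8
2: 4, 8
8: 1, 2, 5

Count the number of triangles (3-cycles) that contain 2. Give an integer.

2's neighbors are 4 and 8, but none of them are tied to each other, so no triangle contains 2.

0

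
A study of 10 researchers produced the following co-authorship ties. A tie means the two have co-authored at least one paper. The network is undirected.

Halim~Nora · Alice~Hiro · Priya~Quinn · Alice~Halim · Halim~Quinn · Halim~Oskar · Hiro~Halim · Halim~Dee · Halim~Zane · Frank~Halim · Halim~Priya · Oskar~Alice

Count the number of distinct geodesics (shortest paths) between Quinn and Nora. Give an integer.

1

The shortest distance is 2, and the only length-2 path is Quinn–Halim–Nora. So there is exactly 1 shortest path.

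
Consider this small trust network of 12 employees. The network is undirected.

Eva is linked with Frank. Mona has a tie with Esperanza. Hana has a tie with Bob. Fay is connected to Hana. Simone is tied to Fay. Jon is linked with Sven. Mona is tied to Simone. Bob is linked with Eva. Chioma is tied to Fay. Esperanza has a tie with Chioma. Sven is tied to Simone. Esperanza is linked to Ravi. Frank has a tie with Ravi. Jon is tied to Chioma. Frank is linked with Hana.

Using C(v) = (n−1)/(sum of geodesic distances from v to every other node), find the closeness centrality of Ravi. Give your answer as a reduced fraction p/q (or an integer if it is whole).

11/26

Distances from Ravi: Bob:3, Chioma:2, Esperanza:1, Eva:2, Fay:3, Frank:1, Hana:2, Jon:3, Mona:2, Simone:3, Sven:4. Sum = 26.
n = 12, so closeness = 11/26.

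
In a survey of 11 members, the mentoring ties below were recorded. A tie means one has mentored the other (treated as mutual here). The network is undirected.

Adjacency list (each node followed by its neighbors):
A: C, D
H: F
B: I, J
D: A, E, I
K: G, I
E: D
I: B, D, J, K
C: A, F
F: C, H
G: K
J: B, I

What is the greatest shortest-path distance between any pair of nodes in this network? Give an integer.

Eccentricity of each node (its greatest distance to any other): A:4, B:6, C:5, D:4, E:5, F:6, G:7, H:7, I:5, J:6, K:6.
The maximum eccentricity is 7, realized for instance by the pair H–G via H – F – C – A – D – I – K – G. So the diameter is 7.

7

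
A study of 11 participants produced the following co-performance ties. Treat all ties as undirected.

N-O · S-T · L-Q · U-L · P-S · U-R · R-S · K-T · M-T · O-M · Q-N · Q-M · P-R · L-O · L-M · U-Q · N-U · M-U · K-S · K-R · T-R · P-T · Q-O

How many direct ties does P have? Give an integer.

3

P is directly tied to R, S, and T. That is 3 neighbors, so the degree of P is 3.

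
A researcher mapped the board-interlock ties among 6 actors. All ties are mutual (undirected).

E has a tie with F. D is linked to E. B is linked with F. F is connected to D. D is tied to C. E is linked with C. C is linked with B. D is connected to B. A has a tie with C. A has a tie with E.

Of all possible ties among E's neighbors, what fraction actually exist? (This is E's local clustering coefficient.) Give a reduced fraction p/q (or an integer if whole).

1/2

E's neighbors: A, C, D, and F (k = 4).
Possible neighbor pairs: C(4,2) = 6. Edges among them: A–C, C–D, D–F → e = 3.
Clustering(E) = 3/6 = 1/2.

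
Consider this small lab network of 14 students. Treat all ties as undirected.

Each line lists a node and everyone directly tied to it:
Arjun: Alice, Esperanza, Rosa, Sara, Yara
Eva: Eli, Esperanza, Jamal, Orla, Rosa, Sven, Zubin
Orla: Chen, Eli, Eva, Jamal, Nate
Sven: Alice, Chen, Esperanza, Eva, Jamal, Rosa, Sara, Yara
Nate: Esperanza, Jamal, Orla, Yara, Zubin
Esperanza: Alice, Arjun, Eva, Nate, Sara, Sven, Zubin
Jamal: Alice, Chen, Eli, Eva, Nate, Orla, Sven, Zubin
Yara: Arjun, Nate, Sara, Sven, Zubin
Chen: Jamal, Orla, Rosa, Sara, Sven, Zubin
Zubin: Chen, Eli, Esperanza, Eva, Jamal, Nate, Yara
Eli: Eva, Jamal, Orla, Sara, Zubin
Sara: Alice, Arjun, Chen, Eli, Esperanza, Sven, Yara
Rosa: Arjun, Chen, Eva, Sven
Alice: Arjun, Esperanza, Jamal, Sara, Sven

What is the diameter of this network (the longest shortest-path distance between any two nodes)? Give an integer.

Eccentricity of each node (its greatest distance to any other): Alice:2, Arjun:3, Chen:2, Eli:2, Esperanza:2, Eva:2, Jamal:2, Nate:3, Orla:3, Rosa:3, Sara:2, Sven:2, Yara:2, Zubin:2.
The maximum eccentricity is 3, realized for instance by the pair Orla–Arjun via Orla – Chen – Rosa – Arjun. So the diameter is 3.

3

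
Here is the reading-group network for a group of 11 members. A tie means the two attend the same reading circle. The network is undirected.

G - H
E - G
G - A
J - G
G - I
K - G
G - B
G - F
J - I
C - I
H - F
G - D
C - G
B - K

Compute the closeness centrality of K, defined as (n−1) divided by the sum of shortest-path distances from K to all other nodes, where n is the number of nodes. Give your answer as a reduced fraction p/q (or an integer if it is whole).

5/9

Distances from K: A:2, B:1, C:2, D:2, E:2, F:2, G:1, H:2, I:2, J:2. Sum = 18.
n = 11, so closeness = 10/18 = 5/9.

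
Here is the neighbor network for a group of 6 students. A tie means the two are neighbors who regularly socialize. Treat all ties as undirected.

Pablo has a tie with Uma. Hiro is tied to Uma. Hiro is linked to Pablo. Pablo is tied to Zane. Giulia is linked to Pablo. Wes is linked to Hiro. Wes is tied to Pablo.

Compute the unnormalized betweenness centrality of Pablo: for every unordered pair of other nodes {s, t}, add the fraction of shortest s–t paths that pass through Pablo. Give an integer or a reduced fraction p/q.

15/2

Pairs whose geodesics pass through Pablo — Wes–Zane: 1; Wes–Giulia: 1; Wes–Uma: 1/2; Zane–Hiro: 1; Zane–Giulia: 1; Zane–Uma: 1; Hiro–Giulia: 1; Giulia–Uma: 1.
All other pairs contribute 0.
Summing the contributions gives betweenness(Pablo) = 15/2.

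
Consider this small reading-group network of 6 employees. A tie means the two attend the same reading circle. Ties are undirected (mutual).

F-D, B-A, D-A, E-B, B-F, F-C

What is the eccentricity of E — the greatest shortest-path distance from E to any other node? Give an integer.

3

Distances from E: A:2, B:1, C:3, D:3, F:2.
The largest is 3 (to D and C), so the eccentricity of E is 3.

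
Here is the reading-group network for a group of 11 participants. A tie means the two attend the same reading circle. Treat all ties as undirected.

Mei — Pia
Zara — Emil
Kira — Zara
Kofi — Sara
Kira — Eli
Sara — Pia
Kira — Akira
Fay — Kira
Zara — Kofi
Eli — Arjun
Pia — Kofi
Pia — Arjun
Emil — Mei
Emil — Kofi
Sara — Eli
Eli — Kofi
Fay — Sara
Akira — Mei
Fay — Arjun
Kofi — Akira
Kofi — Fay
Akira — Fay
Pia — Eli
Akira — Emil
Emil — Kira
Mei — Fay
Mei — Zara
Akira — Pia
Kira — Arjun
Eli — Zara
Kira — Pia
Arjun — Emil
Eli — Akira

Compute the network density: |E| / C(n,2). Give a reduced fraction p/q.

There are 33 edges and 11 nodes, so the maximum possible is C(11,2) = 55.
Density = 33/55 = 3/5.

3/5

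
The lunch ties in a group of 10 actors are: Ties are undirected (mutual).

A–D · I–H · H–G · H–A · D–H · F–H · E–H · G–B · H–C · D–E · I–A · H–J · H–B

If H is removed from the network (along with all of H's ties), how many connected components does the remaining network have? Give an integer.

Without H, the remaining ties split the others into: {C}; {F}; {J}; {A, D, E, I}; {B, G}.
That's 5 separate components.

5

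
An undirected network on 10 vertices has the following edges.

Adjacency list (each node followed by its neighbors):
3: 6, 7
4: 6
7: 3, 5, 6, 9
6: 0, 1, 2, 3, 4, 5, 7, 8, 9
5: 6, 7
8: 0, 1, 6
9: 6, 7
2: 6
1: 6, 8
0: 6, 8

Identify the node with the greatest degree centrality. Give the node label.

6

Degrees — 0:2, 1:2, 2:1, 3:2, 4:1, 5:2, 6:9, 7:4, 8:3, 9:2.
The maximum is 9, attained only by 6.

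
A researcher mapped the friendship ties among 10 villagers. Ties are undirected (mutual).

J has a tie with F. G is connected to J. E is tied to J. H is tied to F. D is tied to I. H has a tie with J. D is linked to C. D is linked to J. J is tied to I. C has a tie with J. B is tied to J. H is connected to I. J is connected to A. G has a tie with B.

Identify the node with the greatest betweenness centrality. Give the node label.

J

Unnormalized betweenness of each node: A:0, B:0, C:0, D:1/2, E:0, F:0, G:0, H:1/2, I:1/2, J:59/2.
J has the largest value, 59/2, making it the main broker — the node through which the most shortest paths run.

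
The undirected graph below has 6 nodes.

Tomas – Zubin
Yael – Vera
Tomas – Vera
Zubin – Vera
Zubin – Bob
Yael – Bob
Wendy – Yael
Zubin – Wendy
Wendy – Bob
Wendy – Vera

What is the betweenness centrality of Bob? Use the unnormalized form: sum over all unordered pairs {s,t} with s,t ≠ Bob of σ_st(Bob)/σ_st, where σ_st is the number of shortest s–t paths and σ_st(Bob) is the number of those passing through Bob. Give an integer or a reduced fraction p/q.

Pairs whose geodesics pass through Bob — Yael–Zubin: 1/3.
All other pairs contribute 0.
Summing the contributions gives betweenness(Bob) = 1/3.

1/3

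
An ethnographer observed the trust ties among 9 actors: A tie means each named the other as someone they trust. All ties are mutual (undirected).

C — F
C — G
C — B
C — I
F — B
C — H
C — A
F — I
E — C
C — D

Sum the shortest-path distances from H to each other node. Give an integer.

Distances from H: A:2, B:2, C:1, D:2, E:2, F:2, G:2, I:2.
Sum = 2 + 2 + 1 + 2 + 2 + 2 + 2 + 2 = 15.

15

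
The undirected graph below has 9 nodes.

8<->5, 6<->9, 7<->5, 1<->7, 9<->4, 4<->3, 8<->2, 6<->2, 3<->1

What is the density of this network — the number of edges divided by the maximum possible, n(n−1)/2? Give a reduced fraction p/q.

There are 9 edges and 9 nodes, so the maximum possible is C(9,2) = 36.
Density = 9/36 = 1/4.

1/4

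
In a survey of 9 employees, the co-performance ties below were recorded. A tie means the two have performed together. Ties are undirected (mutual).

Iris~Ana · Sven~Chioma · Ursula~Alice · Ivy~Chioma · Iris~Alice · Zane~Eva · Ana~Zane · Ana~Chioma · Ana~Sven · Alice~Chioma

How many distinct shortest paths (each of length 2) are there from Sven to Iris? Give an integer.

The shortest distance is 2, and the only length-2 path is Sven–Ana–Iris. So there is exactly 1 shortest path.

1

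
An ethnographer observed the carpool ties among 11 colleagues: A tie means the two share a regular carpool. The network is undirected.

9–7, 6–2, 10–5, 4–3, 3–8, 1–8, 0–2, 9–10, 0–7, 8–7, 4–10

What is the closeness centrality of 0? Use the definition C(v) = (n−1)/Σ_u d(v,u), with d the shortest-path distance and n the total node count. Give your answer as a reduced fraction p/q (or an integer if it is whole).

2/5

Distances from 0: 1:3, 2:1, 3:3, 4:4, 5:4, 6:2, 7:1, 8:2, 9:2, 10:3. Sum = 25.
n = 11, so closeness = 10/25 = 2/5.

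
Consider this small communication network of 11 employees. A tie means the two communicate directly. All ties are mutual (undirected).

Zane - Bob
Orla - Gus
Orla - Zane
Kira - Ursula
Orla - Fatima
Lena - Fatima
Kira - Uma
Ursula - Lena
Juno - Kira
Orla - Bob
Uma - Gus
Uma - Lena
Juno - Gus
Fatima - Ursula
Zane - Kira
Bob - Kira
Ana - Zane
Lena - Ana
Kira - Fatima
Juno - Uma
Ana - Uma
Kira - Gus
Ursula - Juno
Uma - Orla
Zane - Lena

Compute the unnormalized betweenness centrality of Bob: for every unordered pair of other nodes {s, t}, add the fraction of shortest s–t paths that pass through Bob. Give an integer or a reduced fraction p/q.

1/5

Pairs whose geodesics pass through Bob — Orla–Kira: 1/5.
All other pairs contribute 0.
Summing the contributions gives betweenness(Bob) = 1/5.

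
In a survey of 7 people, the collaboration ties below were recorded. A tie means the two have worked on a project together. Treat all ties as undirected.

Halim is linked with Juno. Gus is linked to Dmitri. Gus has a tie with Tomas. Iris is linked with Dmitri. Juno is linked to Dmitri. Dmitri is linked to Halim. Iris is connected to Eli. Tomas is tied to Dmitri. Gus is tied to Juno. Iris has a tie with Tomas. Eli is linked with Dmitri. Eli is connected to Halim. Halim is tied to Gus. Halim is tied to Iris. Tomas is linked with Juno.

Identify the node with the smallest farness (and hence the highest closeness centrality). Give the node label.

Farness (sum of distances to all others) for each node — Dmitri:6, Eli:9, Gus:8, Halim:7, Iris:8, Juno:8, Tomas:8.
The smallest farness is 6, for Dmitri, so Dmitri has the highest closeness.

Dmitri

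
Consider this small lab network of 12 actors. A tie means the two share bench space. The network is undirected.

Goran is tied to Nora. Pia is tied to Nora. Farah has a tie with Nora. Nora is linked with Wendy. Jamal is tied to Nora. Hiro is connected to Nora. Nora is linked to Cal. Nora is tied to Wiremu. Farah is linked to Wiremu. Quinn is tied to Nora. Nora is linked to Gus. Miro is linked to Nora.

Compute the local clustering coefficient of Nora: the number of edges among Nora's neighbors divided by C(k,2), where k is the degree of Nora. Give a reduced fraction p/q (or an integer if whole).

Nora's neighbors: Cal, Farah, Goran, Gus, Hiro, Jamal, Miro, Pia, Quinn, Wendy, and Wiremu (k = 11).
Possible neighbor pairs: C(11,2) = 55. Edges among them: Farah–Wiremu → e = 1.
Clustering(Nora) = 1/55.

1/55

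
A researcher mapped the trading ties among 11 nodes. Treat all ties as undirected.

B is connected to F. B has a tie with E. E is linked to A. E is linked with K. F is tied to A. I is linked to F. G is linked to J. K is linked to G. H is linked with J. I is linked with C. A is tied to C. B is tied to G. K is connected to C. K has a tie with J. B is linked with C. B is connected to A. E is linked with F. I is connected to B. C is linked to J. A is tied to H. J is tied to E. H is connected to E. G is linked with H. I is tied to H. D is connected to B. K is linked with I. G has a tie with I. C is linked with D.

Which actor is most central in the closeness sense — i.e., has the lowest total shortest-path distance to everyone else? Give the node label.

B

Farness (sum of distances to all others) for each node — A:15, B:13, C:14, D:19, E:14, F:16, G:15, H:16, I:14, J:15, K:15.
The smallest farness is 13, for B, so B has the highest closeness.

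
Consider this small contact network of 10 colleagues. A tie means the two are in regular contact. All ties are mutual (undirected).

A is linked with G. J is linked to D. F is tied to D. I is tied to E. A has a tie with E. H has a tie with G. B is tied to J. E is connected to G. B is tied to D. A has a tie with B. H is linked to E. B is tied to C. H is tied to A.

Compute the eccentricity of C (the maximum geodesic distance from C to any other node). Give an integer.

Distances from C: A:2, B:1, D:2, E:3, F:3, G:3, H:3, I:4, J:2.
The largest is 4 (to I), so the eccentricity of C is 4.

4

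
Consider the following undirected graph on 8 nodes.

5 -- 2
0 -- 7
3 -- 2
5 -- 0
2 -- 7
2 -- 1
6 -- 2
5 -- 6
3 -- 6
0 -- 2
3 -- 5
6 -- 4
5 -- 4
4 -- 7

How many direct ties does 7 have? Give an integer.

3

7 is directly tied to 0, 2, and 4. That is 3 neighbors, so the degree of 7 is 3.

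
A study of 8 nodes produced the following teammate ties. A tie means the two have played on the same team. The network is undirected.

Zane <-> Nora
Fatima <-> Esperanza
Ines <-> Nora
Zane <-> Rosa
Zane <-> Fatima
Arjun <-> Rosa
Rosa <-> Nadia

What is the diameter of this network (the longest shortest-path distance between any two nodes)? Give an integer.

Eccentricity of each node (its greatest distance to any other): Arjun:4, Esperanza:4, Fatima:3, Ines:4, Nadia:4, Nora:3, Rosa:3, Zane:2.
The maximum eccentricity is 4, realized for instance by the pair Nadia–Esperanza via Nadia – Rosa – Zane – Fatima – Esperanza. So the diameter is 4.

4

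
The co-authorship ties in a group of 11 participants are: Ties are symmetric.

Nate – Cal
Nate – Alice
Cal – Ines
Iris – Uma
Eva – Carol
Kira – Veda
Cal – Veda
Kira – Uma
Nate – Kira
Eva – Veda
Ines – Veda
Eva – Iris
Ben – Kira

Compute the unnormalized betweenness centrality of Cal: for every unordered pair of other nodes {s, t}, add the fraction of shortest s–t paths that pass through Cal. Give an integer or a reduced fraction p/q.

5

Pairs whose geodesics pass through Cal — Veda–Nate: 1/2; Veda–Alice: 1/2; Carol–Nate: 1/2; Carol–Alice: 1/2; Ines–Nate: 1; Ines–Alice: 1; Nate–Eva: 1/2; Eva–Alice: 1/2.
All other pairs contribute 0.
Summing the contributions gives betweenness(Cal) = 5.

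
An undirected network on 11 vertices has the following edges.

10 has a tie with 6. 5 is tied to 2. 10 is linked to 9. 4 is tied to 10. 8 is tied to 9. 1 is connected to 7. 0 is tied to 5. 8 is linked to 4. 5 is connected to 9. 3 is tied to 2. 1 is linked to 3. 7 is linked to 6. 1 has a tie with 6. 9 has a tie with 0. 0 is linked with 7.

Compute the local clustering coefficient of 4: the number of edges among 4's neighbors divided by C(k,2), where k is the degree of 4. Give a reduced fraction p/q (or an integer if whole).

0

4's neighbors: 8 and 10 (k = 2).
Possible neighbor pairs: C(2,2) = 1. Edges among them: none → e = 0.
Clustering(4) = 0/1.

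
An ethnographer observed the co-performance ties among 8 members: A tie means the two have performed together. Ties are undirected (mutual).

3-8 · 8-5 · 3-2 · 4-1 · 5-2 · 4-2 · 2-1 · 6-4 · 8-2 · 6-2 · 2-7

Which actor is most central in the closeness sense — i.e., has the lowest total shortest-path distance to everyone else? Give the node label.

Farness (sum of distances to all others) for each node — 1:12, 2:7, 3:12, 4:11, 5:12, 6:12, 7:13, 8:11.
The smallest farness is 7, for 2, so 2 has the highest closeness.

2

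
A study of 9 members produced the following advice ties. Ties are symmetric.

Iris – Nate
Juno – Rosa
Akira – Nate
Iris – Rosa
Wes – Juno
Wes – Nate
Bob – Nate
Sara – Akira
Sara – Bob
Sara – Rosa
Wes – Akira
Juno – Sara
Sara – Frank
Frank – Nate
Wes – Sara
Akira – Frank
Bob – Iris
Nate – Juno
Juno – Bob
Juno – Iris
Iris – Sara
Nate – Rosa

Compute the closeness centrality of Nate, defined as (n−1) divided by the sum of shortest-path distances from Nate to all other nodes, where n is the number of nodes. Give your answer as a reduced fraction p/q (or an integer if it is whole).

Distances from Nate: Akira:1, Bob:1, Frank:1, Iris:1, Juno:1, Rosa:1, Sara:2, Wes:1. Sum = 9.
n = 9, so closeness = 8/9.

8/9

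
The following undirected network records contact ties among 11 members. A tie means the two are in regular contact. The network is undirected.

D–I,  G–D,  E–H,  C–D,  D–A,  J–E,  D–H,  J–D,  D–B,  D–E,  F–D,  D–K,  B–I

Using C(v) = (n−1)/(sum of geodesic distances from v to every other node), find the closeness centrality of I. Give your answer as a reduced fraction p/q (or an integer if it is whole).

Distances from I: A:2, B:1, C:2, D:1, E:2, F:2, G:2, H:2, J:2, K:2. Sum = 18.
n = 11, so closeness = 10/18 = 5/9.

5/9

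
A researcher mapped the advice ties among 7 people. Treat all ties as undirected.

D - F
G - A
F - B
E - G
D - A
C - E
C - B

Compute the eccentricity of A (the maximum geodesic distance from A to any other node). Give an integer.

Distances from A: B:3, C:3, D:1, E:2, F:2, G:1.
The largest is 3 (to B and C), so the eccentricity of A is 3.

3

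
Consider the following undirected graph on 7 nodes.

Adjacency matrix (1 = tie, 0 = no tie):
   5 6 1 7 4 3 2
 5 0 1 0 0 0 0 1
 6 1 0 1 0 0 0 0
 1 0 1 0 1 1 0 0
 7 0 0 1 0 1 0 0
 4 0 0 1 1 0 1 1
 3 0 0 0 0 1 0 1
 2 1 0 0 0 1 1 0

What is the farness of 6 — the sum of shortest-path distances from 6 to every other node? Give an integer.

11

Distances from 6: 1:1, 2:2, 3:3, 4:2, 5:1, 7:2.
Sum = 1 + 2 + 3 + 2 + 1 + 2 = 11.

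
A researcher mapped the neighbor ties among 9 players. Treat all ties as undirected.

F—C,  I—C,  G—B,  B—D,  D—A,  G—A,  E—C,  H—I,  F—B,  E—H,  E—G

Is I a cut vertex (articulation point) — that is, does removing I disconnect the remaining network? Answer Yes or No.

Even without I, every remaining node can still reach every other (the residual graph is connected), so I is not a cut vertex.

No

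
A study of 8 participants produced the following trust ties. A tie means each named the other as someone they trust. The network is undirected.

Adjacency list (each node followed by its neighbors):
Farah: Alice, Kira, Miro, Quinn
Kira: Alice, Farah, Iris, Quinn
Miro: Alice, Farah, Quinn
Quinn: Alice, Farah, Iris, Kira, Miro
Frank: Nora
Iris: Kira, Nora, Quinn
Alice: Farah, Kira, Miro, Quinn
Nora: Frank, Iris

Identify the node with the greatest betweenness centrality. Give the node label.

Iris

Unnormalized betweenness of each node: Alice:1/3, Farah:1/3, Frank:0, Iris:10, Kira:3, Miro:0, Nora:6, Quinn:19/3.
Iris has the largest value, 10, making it the main broker — the node through which the most shortest paths run.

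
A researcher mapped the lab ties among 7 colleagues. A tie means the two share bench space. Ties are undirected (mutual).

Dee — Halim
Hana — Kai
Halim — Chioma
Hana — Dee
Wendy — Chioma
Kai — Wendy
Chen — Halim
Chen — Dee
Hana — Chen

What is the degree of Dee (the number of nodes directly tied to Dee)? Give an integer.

3

Dee is directly tied to Chen, Halim, and Hana. That is 3 neighbors, so the degree of Dee is 3.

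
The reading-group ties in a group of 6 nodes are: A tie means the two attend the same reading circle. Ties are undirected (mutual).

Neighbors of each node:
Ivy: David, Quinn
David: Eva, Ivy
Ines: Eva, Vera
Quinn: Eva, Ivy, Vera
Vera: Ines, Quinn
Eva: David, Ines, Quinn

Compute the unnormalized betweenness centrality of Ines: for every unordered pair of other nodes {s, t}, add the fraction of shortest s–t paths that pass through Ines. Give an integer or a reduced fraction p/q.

Pairs whose geodesics pass through Ines — Eva–Vera: 1/2; David–Vera: 1/3.
All other pairs contribute 0.
Summing the contributions gives betweenness(Ines) = 5/6.

5/6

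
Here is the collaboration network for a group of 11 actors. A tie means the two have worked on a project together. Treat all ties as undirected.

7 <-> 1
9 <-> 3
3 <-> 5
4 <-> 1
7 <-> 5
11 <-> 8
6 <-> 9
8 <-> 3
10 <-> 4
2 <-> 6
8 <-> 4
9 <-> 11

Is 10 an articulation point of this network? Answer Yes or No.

No

Even without 10, every remaining node can still reach every other (the residual graph is connected), so 10 is not a cut vertex.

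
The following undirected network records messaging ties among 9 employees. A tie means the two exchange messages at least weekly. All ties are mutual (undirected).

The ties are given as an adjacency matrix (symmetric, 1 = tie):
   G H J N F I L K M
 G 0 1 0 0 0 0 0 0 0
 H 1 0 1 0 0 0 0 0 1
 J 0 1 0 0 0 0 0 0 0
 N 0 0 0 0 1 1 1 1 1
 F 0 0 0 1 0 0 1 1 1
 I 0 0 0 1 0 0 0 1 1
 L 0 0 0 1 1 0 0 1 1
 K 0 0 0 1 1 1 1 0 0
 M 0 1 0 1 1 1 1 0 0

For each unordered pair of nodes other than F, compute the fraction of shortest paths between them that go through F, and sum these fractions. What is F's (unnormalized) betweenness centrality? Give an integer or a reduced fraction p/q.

1

Pairs whose geodesics pass through F — G–K: 1/4; H–K: 1/4; J–K: 1/4; K–M: 1/4.
All other pairs contribute 0.
Summing the contributions gives betweenness(F) = 1.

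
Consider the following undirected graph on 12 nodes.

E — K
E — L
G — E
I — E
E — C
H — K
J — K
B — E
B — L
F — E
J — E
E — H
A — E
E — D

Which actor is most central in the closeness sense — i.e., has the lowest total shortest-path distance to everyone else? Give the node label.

Farness (sum of distances to all others) for each node — A:21, B:20, C:21, D:21, E:11, F:21, G:21, H:20, I:21, J:20, K:19, L:20.
The smallest farness is 11, for E, so E has the highest closeness.

E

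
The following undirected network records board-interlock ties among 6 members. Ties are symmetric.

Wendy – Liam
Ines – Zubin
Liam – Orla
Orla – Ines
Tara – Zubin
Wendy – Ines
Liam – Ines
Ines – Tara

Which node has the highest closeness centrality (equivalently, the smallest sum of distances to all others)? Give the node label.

Ines

Farness (sum of distances to all others) for each node — Ines:5, Liam:7, Orla:8, Tara:8, Wendy:8, Zubin:8.
The smallest farness is 5, for Ines, so Ines has the highest closeness.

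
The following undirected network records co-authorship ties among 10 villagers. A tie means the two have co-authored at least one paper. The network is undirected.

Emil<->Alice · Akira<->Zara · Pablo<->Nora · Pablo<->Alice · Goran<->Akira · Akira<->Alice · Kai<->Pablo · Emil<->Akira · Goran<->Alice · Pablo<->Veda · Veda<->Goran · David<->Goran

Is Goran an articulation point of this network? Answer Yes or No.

Removing Goran leaves {Akira, Alice, Emil, Kai, Nora, Pablo, Veda, and Zara} with no path to {David}, so the network splits into 2 components. Goran is a cut vertex.

Yes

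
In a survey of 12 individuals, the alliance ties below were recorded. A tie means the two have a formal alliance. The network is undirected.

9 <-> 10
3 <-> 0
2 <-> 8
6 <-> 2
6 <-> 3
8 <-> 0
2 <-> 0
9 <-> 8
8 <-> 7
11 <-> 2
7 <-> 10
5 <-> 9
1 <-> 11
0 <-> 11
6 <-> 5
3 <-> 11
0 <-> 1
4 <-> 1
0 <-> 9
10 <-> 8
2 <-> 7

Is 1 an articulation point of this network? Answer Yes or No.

Yes

Removing 1 leaves {0, 2, 3, 5, 6, 7, 8, 9, 10, and 11} with no path to {4}, so the network splits into 2 components. 1 is a cut vertex.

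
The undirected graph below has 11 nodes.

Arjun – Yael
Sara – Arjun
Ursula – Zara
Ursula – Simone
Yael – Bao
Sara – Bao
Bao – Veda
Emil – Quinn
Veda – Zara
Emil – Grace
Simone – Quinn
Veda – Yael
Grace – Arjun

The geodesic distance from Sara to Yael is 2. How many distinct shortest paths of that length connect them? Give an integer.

The shortest distance is 2. The length-2 paths are: Sara–Arjun–Yael; Sara–Bao–Yael.
That gives 2 distinct shortest paths.

2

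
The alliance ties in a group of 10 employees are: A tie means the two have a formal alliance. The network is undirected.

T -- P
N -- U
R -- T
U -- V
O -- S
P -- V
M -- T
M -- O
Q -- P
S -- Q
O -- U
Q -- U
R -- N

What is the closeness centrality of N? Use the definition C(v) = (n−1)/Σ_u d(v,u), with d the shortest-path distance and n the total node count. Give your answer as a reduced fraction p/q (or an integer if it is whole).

Distances from N: M:3, O:2, P:3, Q:2, R:1, S:3, T:2, U:1, V:2. Sum = 19.
n = 10, so closeness = 9/19.

9/19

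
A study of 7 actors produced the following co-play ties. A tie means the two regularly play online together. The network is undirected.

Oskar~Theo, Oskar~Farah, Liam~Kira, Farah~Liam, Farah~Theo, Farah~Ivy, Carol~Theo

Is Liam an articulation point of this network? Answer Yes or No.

Yes

Removing Liam leaves {Carol, Farah, Ivy, Oskar, and Theo} with no path to {Kira}, so the network splits into 2 components. Liam is a cut vertex.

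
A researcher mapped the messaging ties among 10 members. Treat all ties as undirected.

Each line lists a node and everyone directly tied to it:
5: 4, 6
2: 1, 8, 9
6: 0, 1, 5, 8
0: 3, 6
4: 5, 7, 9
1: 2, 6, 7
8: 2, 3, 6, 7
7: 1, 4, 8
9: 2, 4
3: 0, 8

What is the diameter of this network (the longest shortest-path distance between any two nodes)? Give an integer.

Eccentricity of each node (its greatest distance to any other): 0:4, 1:3, 2:3, 3:3, 4:3, 5:3, 6:3, 7:3, 8:2, 9:4.
The maximum eccentricity is 4, realized for instance by the pair 0–9 via 0 – 6 – 8 – 2 – 9. So the diameter is 4.

4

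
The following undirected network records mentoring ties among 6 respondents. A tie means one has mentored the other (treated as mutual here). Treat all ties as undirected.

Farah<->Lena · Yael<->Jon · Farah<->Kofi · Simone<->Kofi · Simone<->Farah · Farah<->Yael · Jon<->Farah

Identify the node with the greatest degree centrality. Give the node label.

Farah

Degrees — Farah:5, Jon:2, Kofi:2, Lena:1, Simone:2, Yael:2.
The maximum is 5, attained only by Farah.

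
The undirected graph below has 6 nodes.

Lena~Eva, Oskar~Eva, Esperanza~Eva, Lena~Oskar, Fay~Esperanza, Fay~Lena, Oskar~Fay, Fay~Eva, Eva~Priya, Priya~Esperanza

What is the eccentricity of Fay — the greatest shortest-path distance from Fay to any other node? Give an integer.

2

Distances from Fay: Esperanza:1, Eva:1, Lena:1, Oskar:1, Priya:2.
The largest is 2 (to Priya), so the eccentricity of Fay is 2.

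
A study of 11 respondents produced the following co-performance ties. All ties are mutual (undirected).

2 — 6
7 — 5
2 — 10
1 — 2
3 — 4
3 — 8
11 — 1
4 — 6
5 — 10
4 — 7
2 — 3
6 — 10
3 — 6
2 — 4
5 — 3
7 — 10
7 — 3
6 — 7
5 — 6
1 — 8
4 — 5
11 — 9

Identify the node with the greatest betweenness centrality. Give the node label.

1

Unnormalized betweenness of each node: 1:167/10, 2:81/5, 3:41/5, 4:17/10, 5:7/10, 6:12/5, 7:7/10, 8:27/10, 9:0, 10:17/10, 11:9.
1 has the largest value, 167/10, making it the main broker — the node through which the most shortest paths run.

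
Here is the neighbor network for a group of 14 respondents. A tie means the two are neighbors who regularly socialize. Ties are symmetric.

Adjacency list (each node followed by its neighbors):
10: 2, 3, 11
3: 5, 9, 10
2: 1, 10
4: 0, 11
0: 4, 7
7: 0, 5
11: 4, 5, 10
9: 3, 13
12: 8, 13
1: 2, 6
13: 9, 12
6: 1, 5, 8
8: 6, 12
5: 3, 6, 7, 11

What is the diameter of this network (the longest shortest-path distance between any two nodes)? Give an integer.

Eccentricity of each node (its greatest distance to any other): 0:5, 1:4, 2:4, 3:3, 4:5, 5:3, 6:3, 7:4, 8:4, 9:4, 10:4, 11:4, 12:5, 13:5.
The maximum eccentricity is 5, realized for instance by the pair 13–4 via 13 – 9 – 3 – 5 – 11 – 4. So the diameter is 5.

5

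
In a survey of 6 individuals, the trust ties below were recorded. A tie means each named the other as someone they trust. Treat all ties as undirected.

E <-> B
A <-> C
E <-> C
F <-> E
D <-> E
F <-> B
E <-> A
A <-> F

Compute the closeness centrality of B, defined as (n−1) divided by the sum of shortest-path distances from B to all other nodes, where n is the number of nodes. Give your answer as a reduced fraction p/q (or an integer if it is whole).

Distances from B: A:2, C:2, D:2, E:1, F:1. Sum = 8.
n = 6, so closeness = 5/8.

5/8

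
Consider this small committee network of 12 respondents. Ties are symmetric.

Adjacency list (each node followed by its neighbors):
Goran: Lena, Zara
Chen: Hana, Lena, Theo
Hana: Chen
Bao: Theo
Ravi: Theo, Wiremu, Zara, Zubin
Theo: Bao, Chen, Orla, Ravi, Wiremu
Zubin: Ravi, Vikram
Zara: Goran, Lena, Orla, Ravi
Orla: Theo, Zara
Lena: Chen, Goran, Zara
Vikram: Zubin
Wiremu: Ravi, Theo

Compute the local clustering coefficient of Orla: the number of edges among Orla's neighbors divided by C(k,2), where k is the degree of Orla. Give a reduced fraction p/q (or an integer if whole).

Orla's neighbors: Theo and Zara (k = 2).
Possible neighbor pairs: C(2,2) = 1. Edges among them: none → e = 0.
Clustering(Orla) = 0/1.

0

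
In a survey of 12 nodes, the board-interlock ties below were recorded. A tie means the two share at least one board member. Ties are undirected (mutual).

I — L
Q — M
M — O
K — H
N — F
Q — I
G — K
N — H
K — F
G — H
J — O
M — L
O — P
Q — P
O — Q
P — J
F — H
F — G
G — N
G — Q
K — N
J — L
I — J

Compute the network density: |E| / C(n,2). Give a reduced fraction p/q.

23/66

There are 23 edges and 12 nodes, so the maximum possible is C(12,2) = 66.
Density = 23/66.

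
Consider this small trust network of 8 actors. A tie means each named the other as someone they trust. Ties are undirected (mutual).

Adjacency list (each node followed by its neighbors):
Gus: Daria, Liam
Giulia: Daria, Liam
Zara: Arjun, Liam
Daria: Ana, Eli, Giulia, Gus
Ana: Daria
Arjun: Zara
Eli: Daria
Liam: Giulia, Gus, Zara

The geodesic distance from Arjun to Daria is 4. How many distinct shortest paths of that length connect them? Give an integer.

The shortest distance is 4. The length-4 paths are: Arjun–Zara–Liam–Giulia–Daria; Arjun–Zara–Liam–Gus–Daria.
That gives 2 distinct shortest paths.

2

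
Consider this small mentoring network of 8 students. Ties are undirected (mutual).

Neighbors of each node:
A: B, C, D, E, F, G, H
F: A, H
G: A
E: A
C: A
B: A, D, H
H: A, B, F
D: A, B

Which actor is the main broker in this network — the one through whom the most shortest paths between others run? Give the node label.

A

Unnormalized betweenness of each node: A:17, B:1/2, C:0, D:0, E:0, F:0, G:0, H:1/2.
A has the largest value, 17, making it the main broker — the node through which the most shortest paths run.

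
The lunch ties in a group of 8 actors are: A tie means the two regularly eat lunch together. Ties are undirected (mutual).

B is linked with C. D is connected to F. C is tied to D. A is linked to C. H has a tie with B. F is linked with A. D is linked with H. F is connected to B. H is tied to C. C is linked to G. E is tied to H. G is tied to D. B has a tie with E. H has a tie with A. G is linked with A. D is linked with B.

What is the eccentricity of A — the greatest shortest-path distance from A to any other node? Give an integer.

Distances from A: B:2, C:1, D:2, E:2, F:1, G:1, H:1.
The largest is 2 (to D, B, and E), so the eccentricity of A is 2.

2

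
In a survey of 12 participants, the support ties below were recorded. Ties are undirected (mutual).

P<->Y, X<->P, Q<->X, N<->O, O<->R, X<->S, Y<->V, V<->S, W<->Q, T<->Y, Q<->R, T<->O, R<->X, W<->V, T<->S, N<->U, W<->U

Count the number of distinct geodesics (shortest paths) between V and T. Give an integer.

2

The shortest distance is 2. The length-2 paths are: V–Y–T; V–S–T.
That gives 2 distinct shortest paths.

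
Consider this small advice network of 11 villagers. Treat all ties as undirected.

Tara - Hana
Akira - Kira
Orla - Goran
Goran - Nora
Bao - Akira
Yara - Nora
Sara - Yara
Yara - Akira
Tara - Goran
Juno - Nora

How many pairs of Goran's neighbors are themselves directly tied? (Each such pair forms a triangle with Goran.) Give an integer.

Goran's neighbors are Nora, Orla, and Tara, but none of them are tied to each other, so no triangle contains Goran.

0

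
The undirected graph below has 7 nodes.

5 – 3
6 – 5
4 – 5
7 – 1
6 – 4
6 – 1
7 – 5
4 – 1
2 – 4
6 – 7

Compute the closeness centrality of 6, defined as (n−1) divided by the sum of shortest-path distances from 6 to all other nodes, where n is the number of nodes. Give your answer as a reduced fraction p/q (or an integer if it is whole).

3/4

Distances from 6: 1:1, 2:2, 3:2, 4:1, 5:1, 7:1. Sum = 8.
n = 7, so closeness = 6/8 = 3/4.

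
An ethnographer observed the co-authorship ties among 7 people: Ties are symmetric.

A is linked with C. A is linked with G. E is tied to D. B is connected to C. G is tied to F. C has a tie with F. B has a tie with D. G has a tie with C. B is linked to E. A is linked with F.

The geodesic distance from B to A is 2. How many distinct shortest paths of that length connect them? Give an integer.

The shortest distance is 2, and the only length-2 path is B–C–A. So there is exactly 1 shortest path.

1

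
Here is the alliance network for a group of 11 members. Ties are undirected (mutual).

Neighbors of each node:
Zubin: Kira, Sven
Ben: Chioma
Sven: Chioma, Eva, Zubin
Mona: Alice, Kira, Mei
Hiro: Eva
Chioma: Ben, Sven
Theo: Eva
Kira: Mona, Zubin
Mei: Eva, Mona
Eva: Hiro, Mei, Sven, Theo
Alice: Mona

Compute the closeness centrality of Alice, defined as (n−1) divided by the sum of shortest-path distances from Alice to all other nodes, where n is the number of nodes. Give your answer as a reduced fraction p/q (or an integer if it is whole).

5/17

Distances from Alice: Ben:6, Chioma:5, Eva:3, Hiro:4, Kira:2, Mei:2, Mona:1, Sven:4, Theo:4, Zubin:3. Sum = 34.
n = 11, so closeness = 10/34 = 5/17.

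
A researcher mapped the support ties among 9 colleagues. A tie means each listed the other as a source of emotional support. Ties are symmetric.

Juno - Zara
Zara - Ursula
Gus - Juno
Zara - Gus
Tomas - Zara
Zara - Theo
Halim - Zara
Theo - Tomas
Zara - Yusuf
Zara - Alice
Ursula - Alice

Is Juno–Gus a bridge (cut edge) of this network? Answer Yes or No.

Even without that edge, Juno still reaches Gus via Juno – Zara – Gus, so the network stays connected. Not a bridge.

No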